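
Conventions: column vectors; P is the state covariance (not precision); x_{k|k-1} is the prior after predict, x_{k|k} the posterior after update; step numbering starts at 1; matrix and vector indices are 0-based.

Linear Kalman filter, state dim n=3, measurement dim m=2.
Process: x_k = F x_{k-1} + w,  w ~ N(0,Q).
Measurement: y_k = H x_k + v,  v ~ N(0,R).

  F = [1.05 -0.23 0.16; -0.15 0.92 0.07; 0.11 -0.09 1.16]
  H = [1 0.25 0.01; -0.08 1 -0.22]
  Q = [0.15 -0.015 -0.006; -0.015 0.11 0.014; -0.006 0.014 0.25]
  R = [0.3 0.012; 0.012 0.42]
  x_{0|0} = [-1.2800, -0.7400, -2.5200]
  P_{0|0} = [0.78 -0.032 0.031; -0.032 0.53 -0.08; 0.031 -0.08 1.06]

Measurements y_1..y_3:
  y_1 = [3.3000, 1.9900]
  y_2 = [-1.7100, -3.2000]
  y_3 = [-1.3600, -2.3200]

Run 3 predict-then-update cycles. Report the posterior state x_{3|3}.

step 1: x^-=[-1.5770, -0.6652, -2.9974]  P^-=[1.0969 -0.2791 0.3564; -0.2791 0.5792 -0.0504; 0.3564 -0.0504 1.7153]  S=[1.3006 -0.2847; -0.2847 1.1686]  K=[0.7490 -0.1986; 0.0117 0.5271; 0.2029 -0.3410]  nu=[5.0733, 1.8696]  x^+=[1.8517, 0.3797, -2.6055]  P^+=[0.2365 -0.0565 -0.0045; -0.0565 0.2579 0.1859; -0.0045 0.1859 1.4865]
step 2: x^-=[1.4401, -0.1108, -2.8528]  P^-=[0.4745 -0.1225 0.2514; -0.1225 0.3805 0.3009; 0.2514 0.3009 2.2163]  S=[0.7438 -0.1249; -0.1249 0.8069]  K=[0.5701 -0.1793; 0.0355 0.4072; 0.4373 -0.1886]  nu=[-3.0938, -3.6016]  x^+=[0.3220, -1.6873, -3.5266]  P^+=[0.1813 -0.0505 0.0155; -0.0505 0.2494 0.3727; 0.0155 0.3727 2.0248]
step 3: x^-=[0.1619, -1.8475, -3.9035]  P^-=[0.4171 -0.0746 0.3163; -0.0746 0.3967 0.5418; 0.3163 0.5418 2.9059]  S=[0.7140 -0.0959; -0.0959 0.7447]  K=[0.5399 -0.1689; 0.0948 0.3929; 0.6628 -0.0795]  nu=[-1.0210, -1.3183]  x^+=[-0.1667, -2.4622, -4.4754]  P^+=[0.1703 -0.0429 0.0360; -0.0429 0.2825 0.5445; 0.0360 0.5445 2.5774]

x_post = [-0.1667, -2.4622, -4.4754]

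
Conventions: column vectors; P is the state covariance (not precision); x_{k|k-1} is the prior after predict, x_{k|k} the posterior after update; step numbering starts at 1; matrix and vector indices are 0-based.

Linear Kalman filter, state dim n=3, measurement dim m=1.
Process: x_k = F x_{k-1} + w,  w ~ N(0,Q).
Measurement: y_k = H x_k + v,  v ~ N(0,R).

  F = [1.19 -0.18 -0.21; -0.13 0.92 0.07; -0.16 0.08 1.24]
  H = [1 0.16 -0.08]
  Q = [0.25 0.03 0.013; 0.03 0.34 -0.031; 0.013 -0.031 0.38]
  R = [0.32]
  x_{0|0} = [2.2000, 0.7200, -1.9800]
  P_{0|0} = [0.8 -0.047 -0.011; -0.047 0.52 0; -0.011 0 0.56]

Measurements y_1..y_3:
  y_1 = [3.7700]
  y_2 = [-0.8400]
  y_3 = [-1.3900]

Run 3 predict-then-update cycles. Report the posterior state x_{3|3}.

step 1: x^-=[2.9042, 0.2378, -2.7496]  P^-=[1.4501 -0.2419 -0.3151; -0.2419 0.8078 0.0818; -0.3151 0.0818 1.2704]  S=[1.7698]  K=[0.8117; -0.0673; -0.2281]  nu=[0.6078]  x^+=[3.3975, 0.1969, -2.8882]  P^+=[0.2840 -0.1451 0.0126; -0.1451 0.7998 0.0546; 0.0126 0.0546 1.1784]
step 2: x^-=[4.6142, -0.4627, -4.1092]  P^-=[0.7901 -0.3359 -0.3716; -0.3359 1.0691 0.2194; -0.3716 0.2194 2.2139]  S=[1.0980]  K=[0.6977; -0.1661; -0.4678]  nu=[-5.7089]  x^+=[0.6311, 0.4855, -1.4387]  P^+=[0.2556 -0.2086 -0.0133; -0.2086 1.0388 0.1341; -0.0133 0.1341 1.9736]
step 3: x^-=[0.9657, 0.2639, -1.8461]  P^-=[0.8388 -0.4729 -0.6426; -0.4729 1.3006 0.4110; -0.6426 0.4110 3.4650]  S=[1.1552]  K=[0.7051; -0.2577; -0.7393]  nu=[-2.5456]  x^+=[-0.8292, 0.9199, 0.0359]  P^+=[0.2645 -0.2630 -0.0404; -0.2630 1.2239 0.1909; -0.0404 0.1909 2.8336]

x_post = [-0.8292, 0.9199, 0.0359]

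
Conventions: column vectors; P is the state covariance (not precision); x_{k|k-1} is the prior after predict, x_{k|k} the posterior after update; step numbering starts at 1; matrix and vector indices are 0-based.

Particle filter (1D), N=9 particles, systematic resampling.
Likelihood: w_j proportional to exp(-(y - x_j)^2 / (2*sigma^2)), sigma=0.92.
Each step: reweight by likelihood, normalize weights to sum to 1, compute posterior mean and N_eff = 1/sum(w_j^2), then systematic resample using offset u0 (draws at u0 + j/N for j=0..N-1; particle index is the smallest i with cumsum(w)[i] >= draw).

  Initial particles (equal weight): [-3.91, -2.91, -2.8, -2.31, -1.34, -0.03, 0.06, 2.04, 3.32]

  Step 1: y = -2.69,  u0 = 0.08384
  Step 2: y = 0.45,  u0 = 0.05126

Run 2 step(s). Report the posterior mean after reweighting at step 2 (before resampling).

post_mean = -1.5282

step 1: w=[0.1132, 0.2651, 0.2709, 0.2505, 0.0930, 0.0042, 0.0031, 0.0000, 0.0000]  mean=-2.6759  Neff=4.3878  idx=[0, 1, 1, 2, 2, 2, 3, 3, 4]
step 2: w=[0.0001, 0.0070, 0.0070, 0.0108, 0.0108, 0.0108, 0.0613, 0.0613, 0.8311]  mean=-1.5282  Neff=1.4313  idx=[6, 7, 8, 8, 8, 8, 8, 8, 8]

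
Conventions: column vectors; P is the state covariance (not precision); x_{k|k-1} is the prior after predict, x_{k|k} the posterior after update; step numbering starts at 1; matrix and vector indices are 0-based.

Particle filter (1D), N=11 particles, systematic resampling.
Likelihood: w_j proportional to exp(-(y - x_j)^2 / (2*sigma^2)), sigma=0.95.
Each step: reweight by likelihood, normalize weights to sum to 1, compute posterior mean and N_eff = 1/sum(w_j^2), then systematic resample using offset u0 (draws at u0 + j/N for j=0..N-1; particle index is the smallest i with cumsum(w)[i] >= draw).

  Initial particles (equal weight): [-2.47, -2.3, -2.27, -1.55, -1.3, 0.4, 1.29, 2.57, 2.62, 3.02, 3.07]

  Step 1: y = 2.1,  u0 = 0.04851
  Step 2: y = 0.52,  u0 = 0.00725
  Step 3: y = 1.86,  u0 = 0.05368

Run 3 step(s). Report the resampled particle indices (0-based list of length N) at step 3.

resampled_idx = [1, 3, 4, 5, 6, 6, 7, 8, 9, 9, 10]

step 1: w=[0.0000, 0.0000, 0.0000, 0.0002, 0.0004, 0.0522, 0.1799, 0.2290, 0.2228, 0.1619, 0.1537]  mean=2.3849  Neff=5.3485  idx=[5, 6, 6, 7, 7, 8, 8, 9, 9, 10, 10]
step 2: w=[0.3400, 0.2468, 0.2468, 0.0334, 0.0334, 0.0298, 0.0298, 0.0107, 0.0107, 0.0093, 0.0093]  mean=1.2226  Neff=4.1362  idx=[0, 0, 0, 0, 1, 1, 1, 2, 2, 2, 5]
step 3: w=[0.0441, 0.0441, 0.0441, 0.0441, 0.1199, 0.1199, 0.1199, 0.1199, 0.1199, 0.1199, 0.1042]  mean=1.2718  Neff=9.5321  idx=[1, 3, 4, 5, 6, 6, 7, 8, 9, 9, 10]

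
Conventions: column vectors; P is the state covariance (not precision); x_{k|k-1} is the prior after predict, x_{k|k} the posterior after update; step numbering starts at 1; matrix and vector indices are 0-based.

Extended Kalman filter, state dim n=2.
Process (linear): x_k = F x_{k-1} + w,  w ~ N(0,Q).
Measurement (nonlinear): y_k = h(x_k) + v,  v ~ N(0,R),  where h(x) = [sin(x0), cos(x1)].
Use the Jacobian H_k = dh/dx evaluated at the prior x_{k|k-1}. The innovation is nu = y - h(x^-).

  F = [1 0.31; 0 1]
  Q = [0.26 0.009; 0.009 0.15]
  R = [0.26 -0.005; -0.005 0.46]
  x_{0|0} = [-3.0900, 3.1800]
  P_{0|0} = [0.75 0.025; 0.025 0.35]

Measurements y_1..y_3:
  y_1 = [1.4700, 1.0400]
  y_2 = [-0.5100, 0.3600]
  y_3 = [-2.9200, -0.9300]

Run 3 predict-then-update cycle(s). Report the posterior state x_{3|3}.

x_post = [-0.6796, 3.2933]

step 1: x^-=[-2.1042, 3.1800]  P^-=[1.0591 0.1425; 0.1425 0.5000]  H_jac=[-0.5085 0.0000; 0.0000 0.0384]  S=[0.5338 -0.0078; -0.0078 0.4607]  K=[-1.0089 -0.0052; -0.1352 0.0394]  nu=[2.3311, 2.0393]  x^+=[-4.4665, 2.9453]  P^+=[0.5158 0.0695; 0.0695 0.4895]
step 2: x^-=[-3.5535, 2.9453]  P^-=[0.8660 0.2302; 0.2302 0.6395]  H_jac=[-0.9164 0.0000; 0.0000 -0.1951]  S=[0.9872 0.0362; 0.0362 0.4843]  K=[-0.8027 -0.0328; -0.2048 -0.2423]  nu=[-0.9104, 1.3408]  x^+=[-2.8668, 2.8069]  P^+=[0.2276 0.0568; 0.0568 0.5660]
step 3: x^-=[-1.9966, 2.8069]  P^-=[0.5772 0.2413; 0.2413 0.7160]  H_jac=[-0.4131 0.0000; 0.0000 -0.3285]  S=[0.3585 0.0277; 0.0277 0.5372]  K=[-0.6563 -0.1136; -0.2451 -0.4251]  nu=[-2.0093, 0.0145]  x^+=[-0.6796, 3.2933]  P^+=[0.4117 0.1491; 0.1491 0.5916]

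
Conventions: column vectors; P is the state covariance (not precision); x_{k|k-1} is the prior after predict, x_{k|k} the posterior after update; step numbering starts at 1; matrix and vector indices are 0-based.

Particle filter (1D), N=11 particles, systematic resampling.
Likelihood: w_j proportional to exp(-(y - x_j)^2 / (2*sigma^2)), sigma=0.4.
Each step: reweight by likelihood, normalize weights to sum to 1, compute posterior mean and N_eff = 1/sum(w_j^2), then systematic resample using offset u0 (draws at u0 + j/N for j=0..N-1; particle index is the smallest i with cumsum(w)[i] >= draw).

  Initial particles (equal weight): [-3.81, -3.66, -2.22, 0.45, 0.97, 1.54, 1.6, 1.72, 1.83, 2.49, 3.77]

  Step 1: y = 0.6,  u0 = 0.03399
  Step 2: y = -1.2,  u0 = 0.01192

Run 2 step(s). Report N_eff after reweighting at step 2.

N_eff = 6.0161

step 1: w=[0.0000, 0.0000, 0.0000, 0.5420, 0.3791, 0.0368, 0.0255, 0.0115, 0.0051, 0.0000, 0.0000]  mean=0.7383  Neff=2.2750  idx=[3, 3, 3, 3, 3, 3, 4, 4, 4, 4, 5]
step 2: w=[0.1664, 0.1664, 0.1664, 0.1664, 0.1664, 0.1664, 0.0003, 0.0003, 0.0003, 0.0003, 0.0000]  mean=0.4507  Neff=6.0161  idx=[0, 0, 1, 1, 2, 2, 3, 3, 4, 4, 5]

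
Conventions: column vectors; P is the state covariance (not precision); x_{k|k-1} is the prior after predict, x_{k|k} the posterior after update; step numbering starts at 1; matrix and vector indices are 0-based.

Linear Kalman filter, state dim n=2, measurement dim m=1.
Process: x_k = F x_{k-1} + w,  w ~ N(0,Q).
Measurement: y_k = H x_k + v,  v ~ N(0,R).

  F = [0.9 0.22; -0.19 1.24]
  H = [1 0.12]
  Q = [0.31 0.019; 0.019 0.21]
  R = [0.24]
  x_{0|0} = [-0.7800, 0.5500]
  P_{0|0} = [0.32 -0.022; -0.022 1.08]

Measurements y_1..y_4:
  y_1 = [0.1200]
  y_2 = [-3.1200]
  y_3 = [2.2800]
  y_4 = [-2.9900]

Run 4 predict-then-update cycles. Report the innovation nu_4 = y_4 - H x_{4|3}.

innov = [-4.8897]

step 1: x^-=[-0.5810, 0.8302]  P^-=[0.6128 0.2353; 0.2353 1.8925]  S=[0.9365]  K=[0.6845; 0.4937]  nu=[0.6014]  x^+=[-0.1694, 1.1271]  P^+=[0.1740 -0.0812; -0.0812 1.6642]
step 2: x^-=[0.0955, 1.4298]  P^-=[0.4993 0.3560; 0.3560 2.8135]  S=[0.8653]  K=[0.6264; 0.8016]  nu=[-3.3871]  x^+=[-2.0263, -1.2853]  P^+=[0.1598 -0.0785; -0.0785 2.2575]
step 3: x^-=[-2.1064, -1.2088]  P^-=[0.5176 0.5232; 0.5232 3.7238]  S=[0.9368]  K=[0.6195; 1.0355]  nu=[4.5315]  x^+=[0.7010, 3.4837]  P^+=[0.1580 -0.0778; -0.0778 2.7193]
step 4: x^-=[1.3973, 4.1866]  P^-=[0.5388 0.6502; 0.6502 4.4336]  S=[0.9987]  K=[0.6176; 1.1838]  nu=[-4.8897]  x^+=[-1.6227, -1.6019]  P^+=[0.1578 -0.0800; -0.0800 3.0340]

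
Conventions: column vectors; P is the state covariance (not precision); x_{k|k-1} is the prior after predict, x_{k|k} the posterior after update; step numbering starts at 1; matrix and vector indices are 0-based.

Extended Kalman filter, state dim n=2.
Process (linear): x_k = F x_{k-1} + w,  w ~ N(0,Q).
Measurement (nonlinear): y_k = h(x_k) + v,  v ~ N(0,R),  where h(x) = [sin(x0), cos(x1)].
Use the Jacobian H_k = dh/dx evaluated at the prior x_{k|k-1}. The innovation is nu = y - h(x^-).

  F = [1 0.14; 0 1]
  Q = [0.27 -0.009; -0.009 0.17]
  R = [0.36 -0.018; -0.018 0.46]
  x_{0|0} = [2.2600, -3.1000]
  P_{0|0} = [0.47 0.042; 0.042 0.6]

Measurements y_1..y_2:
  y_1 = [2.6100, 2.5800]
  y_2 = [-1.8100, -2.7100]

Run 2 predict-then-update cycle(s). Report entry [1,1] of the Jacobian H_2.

H_jac[1,1] = 0.1653

step 1: x^-=[1.8260, -3.1000]  P^-=[0.7635 0.1170; 0.1170 0.7700]  H_jac=[-0.2524 0.0000; 0.0000 0.0416]  S=[0.4087 -0.0192; -0.0192 0.4613]  K=[-0.4721 -0.0091; -0.0691 0.0665]  nu=[1.6424, 3.5791]  x^+=[1.0180, -2.9755]  P^+=[0.6726 0.1033; 0.1033 0.7658]
step 2: x^-=[0.6014, -2.9755]  P^-=[0.9865 0.2016; 0.2016 0.9358]  H_jac=[0.8245 0.0000; 0.0000 0.1653]  S=[1.0307 0.0095; 0.0095 0.4856]  K=[0.7887 0.0532; 0.1583 0.3156]  nu=[-2.3758, -1.7238]  x^+=[-1.3642, -3.8956]  P^+=[0.3432 0.0622; 0.0622 0.8607]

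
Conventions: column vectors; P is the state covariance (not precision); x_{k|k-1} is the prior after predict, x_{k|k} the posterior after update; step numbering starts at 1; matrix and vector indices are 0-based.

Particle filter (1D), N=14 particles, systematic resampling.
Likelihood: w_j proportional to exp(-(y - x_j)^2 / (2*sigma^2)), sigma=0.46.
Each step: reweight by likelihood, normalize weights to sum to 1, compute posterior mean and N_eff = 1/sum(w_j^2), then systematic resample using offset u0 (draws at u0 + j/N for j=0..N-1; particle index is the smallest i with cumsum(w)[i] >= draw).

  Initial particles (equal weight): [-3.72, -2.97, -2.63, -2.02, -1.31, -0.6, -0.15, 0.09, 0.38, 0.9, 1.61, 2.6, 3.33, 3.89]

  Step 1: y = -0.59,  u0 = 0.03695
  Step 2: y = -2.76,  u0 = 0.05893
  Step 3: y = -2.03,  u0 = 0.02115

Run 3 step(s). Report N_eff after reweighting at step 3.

step 1: w=[0.0000, 0.0000, 0.0000, 0.0033, 0.1233, 0.4195, 0.2655, 0.1407, 0.0454, 0.0022, 0.0000, 0.0000, 0.0000, 0.0000]  mean=-0.4279  Neff=3.5267  idx=[4, 4, 5, 5, 5, 5, 5, 5, 6, 6, 6, 7, 7, 8]
step 2: w=[0.4965, 0.4965, 0.0012, 0.0012, 0.0012, 0.0012, 0.0012, 0.0012, 0.0000, 0.0000, 0.0000, 0.0000, 0.0000, 0.0000]  mean=-1.3050  Neff=2.0283  idx=[0, 0, 0, 0, 0, 0, 0, 1, 1, 1, 1, 1, 1, 1]
step 3: w=[0.0714, 0.0714, 0.0714, 0.0714, 0.0714, 0.0714, 0.0714, 0.0714, 0.0714, 0.0714, 0.0714, 0.0714, 0.0714, 0.0714]  mean=-1.3100  Neff=14.0000  idx=[0, 1, 2, 3, 4, 5, 6, 7, 8, 9, 10, 11, 12, 13]

N_eff = 14.0000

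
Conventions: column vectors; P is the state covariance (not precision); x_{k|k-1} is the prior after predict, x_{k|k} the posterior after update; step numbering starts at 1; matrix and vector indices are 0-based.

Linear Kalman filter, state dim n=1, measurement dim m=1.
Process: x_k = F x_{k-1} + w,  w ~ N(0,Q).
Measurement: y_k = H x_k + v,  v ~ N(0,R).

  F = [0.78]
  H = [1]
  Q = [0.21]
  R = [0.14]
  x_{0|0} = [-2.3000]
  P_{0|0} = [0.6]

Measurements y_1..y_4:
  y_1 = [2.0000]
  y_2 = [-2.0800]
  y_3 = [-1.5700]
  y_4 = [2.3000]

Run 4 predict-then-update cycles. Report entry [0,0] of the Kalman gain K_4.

K[0,0] = 0.6550

step 1: x^-=[-1.7940]  P^-=[0.5750]  S=[0.7150]  K=[0.8042]  nu=[3.7940]  x^+=[1.2572]  P^+=[0.1126]
step 2: x^-=[0.9806]  P^-=[0.2785]  S=[0.4185]  K=[0.6655]  nu=[-3.0606]  x^+=[-1.0561]  P^+=[0.0932]
step 3: x^-=[-0.8238]  P^-=[0.2667]  S=[0.4067]  K=[0.6558]  nu=[-0.7462]  x^+=[-1.3131]  P^+=[0.0918]
step 4: x^-=[-1.0242]  P^-=[0.2659]  S=[0.4059]  K=[0.6550]  nu=[3.3242]  x^+=[1.1533]  P^+=[0.0917]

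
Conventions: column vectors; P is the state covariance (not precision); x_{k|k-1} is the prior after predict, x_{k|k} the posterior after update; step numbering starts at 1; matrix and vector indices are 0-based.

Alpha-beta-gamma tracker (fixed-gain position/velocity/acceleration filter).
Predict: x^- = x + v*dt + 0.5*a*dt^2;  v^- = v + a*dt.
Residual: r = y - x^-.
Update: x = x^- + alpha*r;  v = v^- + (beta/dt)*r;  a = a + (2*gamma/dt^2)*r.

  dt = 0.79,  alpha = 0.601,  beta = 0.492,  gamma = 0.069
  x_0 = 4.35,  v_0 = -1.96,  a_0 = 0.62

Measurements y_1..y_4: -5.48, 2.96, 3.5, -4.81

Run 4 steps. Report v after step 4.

v_post = -0.8786

step 1: x_pred=2.9951  r=-8.4751  x^+=-2.0984  v^+=-6.7483  a^+=-1.2540
step 2: x_pred=-7.8209  r=10.7809  x^+=-1.3416  v^+=-1.0248  a^+=1.1299
step 3: x_pred=-1.7986  r=5.2986  x^+=1.3859  v^+=3.1677  a^+=2.3015
step 4: x_pred=4.6065  r=-9.4165  x^+=-1.0528  v^+=-0.8786  a^+=0.2193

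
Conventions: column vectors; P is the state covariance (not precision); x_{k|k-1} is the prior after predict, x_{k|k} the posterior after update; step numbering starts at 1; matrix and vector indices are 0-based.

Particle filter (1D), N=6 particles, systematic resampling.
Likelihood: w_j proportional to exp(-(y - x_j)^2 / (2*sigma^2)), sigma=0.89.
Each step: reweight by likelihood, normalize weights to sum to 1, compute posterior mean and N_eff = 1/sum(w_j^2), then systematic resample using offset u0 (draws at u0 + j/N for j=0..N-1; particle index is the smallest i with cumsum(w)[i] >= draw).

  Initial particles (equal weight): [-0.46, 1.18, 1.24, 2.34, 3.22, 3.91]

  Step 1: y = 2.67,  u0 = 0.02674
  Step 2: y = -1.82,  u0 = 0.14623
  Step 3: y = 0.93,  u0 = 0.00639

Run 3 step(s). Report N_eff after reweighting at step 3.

N_eff = 5.9993

step 1: w=[0.0008, 0.0925, 0.1033, 0.3507, 0.3104, 0.1423]  mean=2.6134  Neff=3.8638  idx=[1, 2, 3, 3, 4, 5]
step 2: w=[0.5539, 0.4403, 0.0029, 0.0029, 0.0000, 0.0000]  mean=1.2132  Neff=1.9976  idx=[0, 0, 0, 1, 1, 1]
step 3: w=[0.1684, 0.1684, 0.1684, 0.1649, 0.1649, 0.1649]  mean=1.2097  Neff=5.9993  idx=[0, 1, 2, 3, 4, 5]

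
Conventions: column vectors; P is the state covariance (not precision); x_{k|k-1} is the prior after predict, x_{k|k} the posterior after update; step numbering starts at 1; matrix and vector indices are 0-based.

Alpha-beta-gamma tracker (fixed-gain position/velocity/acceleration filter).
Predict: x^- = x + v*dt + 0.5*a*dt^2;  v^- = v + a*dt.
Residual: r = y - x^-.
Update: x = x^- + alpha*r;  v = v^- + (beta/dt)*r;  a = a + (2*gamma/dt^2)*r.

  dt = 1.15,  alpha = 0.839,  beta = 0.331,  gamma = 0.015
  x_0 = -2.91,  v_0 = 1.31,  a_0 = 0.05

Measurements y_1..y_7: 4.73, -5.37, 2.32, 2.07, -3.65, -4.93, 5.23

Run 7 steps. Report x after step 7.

x_post = 3.3392

step 1: x_pred=-1.3704  r=6.1004  x^+=3.7478  v^+=3.1234  a^+=0.1884
step 2: x_pred=7.4643  r=-12.8343  x^+=-3.3037  v^+=-0.3540  a^+=-0.1028
step 3: x_pred=-3.7788  r=6.0988  x^+=1.3381  v^+=1.2832  a^+=0.0356
step 4: x_pred=2.8373  r=-0.7673  x^+=2.1935  v^+=1.1033  a^+=0.0182
step 5: x_pred=3.4743  r=-7.1243  x^+=-2.5030  v^+=-0.9264  a^+=-0.1434
step 6: x_pred=-3.6632  r=-1.2668  x^+=-4.7260  v^+=-1.4559  a^+=-0.1722
step 7: x_pred=-6.5142  r=11.7442  x^+=3.3392  v^+=1.7264  a^+=0.0942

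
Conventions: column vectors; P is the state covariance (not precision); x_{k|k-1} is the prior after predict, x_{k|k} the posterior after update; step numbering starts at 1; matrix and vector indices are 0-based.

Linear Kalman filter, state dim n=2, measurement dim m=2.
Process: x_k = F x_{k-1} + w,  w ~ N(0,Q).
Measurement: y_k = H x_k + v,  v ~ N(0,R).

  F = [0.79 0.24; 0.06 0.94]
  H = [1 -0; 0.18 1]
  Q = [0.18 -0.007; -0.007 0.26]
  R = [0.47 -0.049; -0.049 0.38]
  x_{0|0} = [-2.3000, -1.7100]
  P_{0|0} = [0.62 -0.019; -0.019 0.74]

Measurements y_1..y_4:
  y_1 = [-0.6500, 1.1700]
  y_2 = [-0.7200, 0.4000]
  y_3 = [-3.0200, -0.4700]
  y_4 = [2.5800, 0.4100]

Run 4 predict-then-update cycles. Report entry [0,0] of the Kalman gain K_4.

K[0,0] = 0.3821

step 1: x^-=[-2.2274, -1.7454]  P^-=[0.6024 0.1749; 0.1749 0.9140]  S=[1.0724 0.2344; 0.2344 1.3765]  K=[0.5367 0.1145; 0.0135 0.6846]  nu=[1.5774, 3.3163]  x^+=[-1.0011, 0.5462]  P^+=[0.2466 -0.0272; -0.0272 0.2644]
step 2: x^-=[-0.6598, 0.4533]  P^-=[0.3388 0.0438; 0.0438 0.4914]  S=[0.8088 0.0557; 0.0557 0.8981]  K=[0.4127 0.0910; 0.0158 0.5549]  nu=[-0.0602, 0.0654]  x^+=[-0.6787, 0.4887]  P^+=[0.1895 -0.0197; -0.0197 0.2137]
step 3: x^-=[-0.4189, 0.4187]  P^-=[0.3031 0.0352; 0.0352 0.4472]  S=[0.7731 0.0408; 0.0408 0.8497]  K=[0.3874 0.0871; 0.0175 0.5329]  nu=[-2.6011, -0.8133]  x^+=[-1.4975, -0.0602]  P^+=[0.1778 -0.0179; -0.0179 0.2049]
step 4: x^-=[-1.1975, -0.1464]  P^-=[0.2960 0.0341; 0.0341 0.4397]  S=[0.7660 0.0384; 0.0384 0.8415]  K=[0.3821 0.0864; 0.0180 0.5289]  nu=[3.7775, 0.7720]  x^+=[0.3126, 0.3299]  P^+=[0.1753 -0.0175; -0.0175 0.2033]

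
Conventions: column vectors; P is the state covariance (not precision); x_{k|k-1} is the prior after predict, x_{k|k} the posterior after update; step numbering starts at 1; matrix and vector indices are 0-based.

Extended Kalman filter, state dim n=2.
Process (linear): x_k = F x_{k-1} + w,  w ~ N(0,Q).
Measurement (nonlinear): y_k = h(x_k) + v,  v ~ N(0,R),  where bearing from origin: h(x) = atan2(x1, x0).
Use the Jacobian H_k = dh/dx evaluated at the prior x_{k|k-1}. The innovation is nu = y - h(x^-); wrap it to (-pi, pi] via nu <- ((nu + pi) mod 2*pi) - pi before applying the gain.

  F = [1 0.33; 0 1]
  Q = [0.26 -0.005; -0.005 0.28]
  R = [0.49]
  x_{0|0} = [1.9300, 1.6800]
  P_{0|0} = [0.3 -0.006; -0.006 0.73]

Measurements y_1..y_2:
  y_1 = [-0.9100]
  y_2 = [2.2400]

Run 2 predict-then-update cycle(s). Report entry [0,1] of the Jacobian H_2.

H_jac[0,1] = 0.2985

step 1: x^-=[2.4844, 1.6800]  P^-=[0.6355 0.2299; 0.2299 1.0100]  H_jac=[-0.1868 0.2762]  S=[0.5655]  K=[-0.0976; 0.4174]  nu=[-1.5046]  x^+=[2.6313, 1.0520]  P^+=[0.6301 0.2529; 0.2529 0.9115]
step 2: x^-=[2.9784, 1.0520]  P^-=[1.1563 0.5487; 0.5487 1.1915]  H_jac=[-0.1054 0.2985]  S=[0.5745]  K=[0.0729; 0.5184]  nu=[1.9005]  x^+=[3.1170, 2.0372]  P^+=[1.1533 0.5270; 0.5270 1.0371]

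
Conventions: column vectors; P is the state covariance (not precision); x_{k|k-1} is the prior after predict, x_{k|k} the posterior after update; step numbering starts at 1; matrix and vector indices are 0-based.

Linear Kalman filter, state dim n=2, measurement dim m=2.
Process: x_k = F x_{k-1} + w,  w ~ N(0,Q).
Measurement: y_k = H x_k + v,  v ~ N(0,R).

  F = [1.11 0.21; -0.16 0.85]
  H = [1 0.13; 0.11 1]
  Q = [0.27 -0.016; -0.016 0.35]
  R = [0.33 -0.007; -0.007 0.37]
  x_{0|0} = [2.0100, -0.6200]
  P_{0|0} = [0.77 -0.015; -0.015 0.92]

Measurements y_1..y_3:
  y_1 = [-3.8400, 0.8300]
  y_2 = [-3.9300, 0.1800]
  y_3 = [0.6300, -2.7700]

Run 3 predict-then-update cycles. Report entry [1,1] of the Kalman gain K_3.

K[1,1] = 0.5896

step 1: x^-=[2.1009, -0.8486]  P^-=[1.2523 -0.0022; -0.0022 1.0385]  S=[1.5993 0.2635; 0.2635 1.4232]  K=[0.7913 -0.0513; -0.0383 0.7366]  nu=[-5.8306, 1.4475]  x^+=[-2.5871, 0.4412]  P^+=[0.2685 -0.0540; -0.0540 0.2788]
step 2: x^-=[-2.7790, 0.7890]  P^-=[0.5879 -0.0631; -0.0631 0.5730]  S=[0.9112 0.0682; 0.0682 0.9362]  K=[0.6396 -0.0449; -0.0329 0.6070]  nu=[-1.2535, -0.3033]  x^+=[-3.5672, 0.6461]  P^+=[0.2172 -0.0450; -0.0450 0.2298]
step 3: x^-=[-3.8239, 1.1200]  P^-=[0.5268 -0.0545; -0.0545 0.5338]  S=[0.8517 0.0651; 0.0651 0.8982]  K=[0.6133 -0.0406; -0.0276 0.5896]  nu=[4.3083, -3.4693]  x^+=[-1.0406, -1.0444]  P^+=[0.2082 -0.0422; -0.0422 0.2230]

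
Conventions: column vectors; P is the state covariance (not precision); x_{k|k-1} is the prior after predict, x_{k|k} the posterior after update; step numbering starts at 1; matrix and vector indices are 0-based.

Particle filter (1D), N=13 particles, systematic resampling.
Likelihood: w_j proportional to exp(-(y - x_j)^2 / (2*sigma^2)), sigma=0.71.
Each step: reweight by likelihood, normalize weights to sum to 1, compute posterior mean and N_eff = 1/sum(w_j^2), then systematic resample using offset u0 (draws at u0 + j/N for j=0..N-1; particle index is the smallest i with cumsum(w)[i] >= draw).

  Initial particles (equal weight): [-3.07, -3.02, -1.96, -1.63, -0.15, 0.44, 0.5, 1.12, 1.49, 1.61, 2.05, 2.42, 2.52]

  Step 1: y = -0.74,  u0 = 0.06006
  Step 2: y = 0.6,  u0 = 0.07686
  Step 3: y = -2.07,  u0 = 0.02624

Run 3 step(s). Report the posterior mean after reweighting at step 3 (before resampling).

post_mean = -0.1033

step 1: w=[0.0024, 0.0030, 0.1193, 0.2379, 0.3696, 0.1312, 0.1136, 0.0169, 0.0038, 0.0022, 0.0002, 0.0000, 0.0000]  mean=-0.5503  Neff=4.2046  idx=[2, 3, 3, 3, 4, 4, 4, 4, 4, 5, 5, 6, 7]
step 2: w=[0.0002, 0.0011, 0.0011, 0.0011, 0.0869, 0.0869, 0.0869, 0.0869, 0.0869, 0.1479, 0.1479, 0.1503, 0.1161]  mean=0.2644  Neff=8.5074  idx=[4, 5, 6, 7, 8, 9, 9, 10, 10, 11, 11, 12, 12]
step 3: w=[0.1847, 0.1847, 0.1847, 0.1847, 0.1847, 0.0138, 0.0138, 0.0138, 0.0138, 0.0102, 0.0102, 0.0003, 0.0003]  mean=-0.1033  Neff=5.8272  idx=[0, 0, 0, 1, 1, 2, 2, 3, 3, 3, 4, 4, 6]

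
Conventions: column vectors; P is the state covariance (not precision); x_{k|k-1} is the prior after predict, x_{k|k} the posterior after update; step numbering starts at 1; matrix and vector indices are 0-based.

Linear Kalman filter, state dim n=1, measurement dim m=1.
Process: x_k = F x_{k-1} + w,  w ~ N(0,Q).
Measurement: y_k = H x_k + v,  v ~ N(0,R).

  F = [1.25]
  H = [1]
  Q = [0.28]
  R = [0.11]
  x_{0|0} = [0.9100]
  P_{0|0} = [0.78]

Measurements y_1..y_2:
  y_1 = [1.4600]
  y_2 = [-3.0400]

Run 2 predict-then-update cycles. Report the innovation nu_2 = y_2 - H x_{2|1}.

innov = [-4.8374]

step 1: x^-=[1.1375]  P^-=[1.4988]  S=[1.6088]  K=[0.9316]  nu=[0.3225]  x^+=[1.4379]  P^+=[0.1025]
step 2: x^-=[1.7974]  P^-=[0.4401]  S=[0.5501]  K=[0.8000]  nu=[-4.8374]  x^+=[-2.0727]  P^+=[0.0880]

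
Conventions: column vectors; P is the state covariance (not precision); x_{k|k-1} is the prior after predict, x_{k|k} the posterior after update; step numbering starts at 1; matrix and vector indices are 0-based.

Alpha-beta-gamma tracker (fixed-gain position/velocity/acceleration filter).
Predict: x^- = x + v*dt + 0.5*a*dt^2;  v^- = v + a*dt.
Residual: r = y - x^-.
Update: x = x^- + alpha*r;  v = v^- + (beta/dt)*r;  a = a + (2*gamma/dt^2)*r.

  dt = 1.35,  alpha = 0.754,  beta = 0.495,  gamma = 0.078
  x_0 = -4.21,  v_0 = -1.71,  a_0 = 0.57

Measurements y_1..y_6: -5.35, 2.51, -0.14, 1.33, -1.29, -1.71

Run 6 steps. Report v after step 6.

step 1: x_pred=-5.9991  r=0.6491  x^+=-5.5097  v^+=-0.7025  a^+=0.6256
step 2: x_pred=-5.8880  r=8.3980  x^+=0.4441  v^+=3.2213  a^+=1.3444
step 3: x_pred=6.0179  r=-6.1579  x^+=1.3748  v^+=2.7783  a^+=0.8173
step 4: x_pred=5.8703  r=-4.5403  x^+=2.4469  v^+=2.2169  a^+=0.4287
step 5: x_pred=5.8304  r=-7.1204  x^+=0.4616  v^+=0.1848  a^+=-0.1808
step 6: x_pred=0.5463  r=-2.2563  x^+=-1.1549  v^+=-0.8866  a^+=-0.3739

v_post = -0.8866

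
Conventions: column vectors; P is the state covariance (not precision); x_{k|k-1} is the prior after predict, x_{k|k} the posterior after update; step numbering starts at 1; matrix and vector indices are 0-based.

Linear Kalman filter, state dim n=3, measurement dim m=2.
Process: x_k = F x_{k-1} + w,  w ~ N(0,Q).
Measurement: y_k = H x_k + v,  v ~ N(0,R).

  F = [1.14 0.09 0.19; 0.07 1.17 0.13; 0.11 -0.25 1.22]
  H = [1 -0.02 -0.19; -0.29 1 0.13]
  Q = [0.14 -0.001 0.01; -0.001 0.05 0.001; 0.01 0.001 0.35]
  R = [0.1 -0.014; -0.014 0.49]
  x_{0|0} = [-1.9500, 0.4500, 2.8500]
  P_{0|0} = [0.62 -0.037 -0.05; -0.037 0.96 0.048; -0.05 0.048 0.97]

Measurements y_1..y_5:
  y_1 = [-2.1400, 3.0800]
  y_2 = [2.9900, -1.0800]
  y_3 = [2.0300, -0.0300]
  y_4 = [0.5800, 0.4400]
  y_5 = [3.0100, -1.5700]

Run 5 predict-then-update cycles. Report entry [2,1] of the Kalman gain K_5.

K[2,1] = 0.7732

step 1: x^-=[-1.6410, 0.7605, 3.1500]  P^-=[0.9609 0.1271 0.2336; 0.1271 1.3912 -0.0633; 0.2336 -0.0633 1.8206]  S=[1.0329 -0.1822; -0.1822 1.8850]  K=[0.8887 0.0216; 0.2378 0.7371; -0.0993 0.0464]  nu=[0.1147, 1.4341]  x^+=[-1.5081, 1.8449, 3.2052]  P^+=[0.1513 -0.0009 0.3300; -0.0009 0.3725 -0.1148; 0.3300 -0.1148 1.8046]
step 2: x^-=[-0.9442, 2.4696, 3.2832]  P^-=[0.5436 0.1201 0.8979; 0.1201 0.5621 0.0521; 0.8979 0.0521 3.2198]  S=[0.4144 0.0146; 0.0146 1.0284]  K=[0.8919 0.0644; 0.2207 0.5162; 0.6810 0.1949]  nu=[4.6074, -4.2502]  x^+=[2.8916, 1.2924, 5.5925]  P^+=[0.2080 -0.0025 0.6301; -0.0025 0.2646 -0.1193; 0.6301 -0.1193 2.9847]
step 3: x^-=[4.4753, 2.4416, 6.8178]  P^-=[0.7885 0.1876 1.6047; 0.1876 0.4384 0.2947; 1.6047 0.2947 5.0535]  S=[0.4560 0.0527; 0.0527 0.9270]  K=[1.0381 0.1217; 0.2182 0.4432; 1.3486 0.4478]  nu=[-1.1011, -2.0600]  x^+=[3.0815, 1.2883, 4.4103]  P^+=[0.2700 0.0087 0.8825; 0.0087 0.2245 -0.0602; 0.8825 -0.0602 3.9744]
step 4: x^-=[4.4668, 2.2964, 5.3975]  P^-=[1.0182 0.2824 2.1998; 0.2824 0.4249 0.5728; 2.1998 0.5728 6.5559]  S=[0.5121 0.1012; 0.1012 0.9306]  K=[1.1272 0.1709; 0.2388 0.4226; 1.7104 0.6598]  nu=[-2.8154, -1.2627]  x^+=[1.0777, 1.0904, -0.2510]  P^+=[0.3013 0.0250 1.0027; 0.0250 0.2091 0.0150; 1.0027 0.0150 4.4242]
step 5: x^-=[1.2790, 1.3186, -0.4602]  P^-=[1.1330 0.3533 2.4782; 0.3533 0.4393 0.7675; 2.4782 0.7675 7.2103]  S=[0.5435 0.1367; 0.1367 0.9543]  K=[1.1556 0.1979; 0.2598 0.4203; 1.8163 0.7732]  nu=[1.6699, -2.4578]  x^+=[2.7224, 0.7192, 0.6726]  P^+=[0.3074 0.0373 1.0201; 0.0373 0.2042 0.0691; 1.0201 0.0691 4.4628]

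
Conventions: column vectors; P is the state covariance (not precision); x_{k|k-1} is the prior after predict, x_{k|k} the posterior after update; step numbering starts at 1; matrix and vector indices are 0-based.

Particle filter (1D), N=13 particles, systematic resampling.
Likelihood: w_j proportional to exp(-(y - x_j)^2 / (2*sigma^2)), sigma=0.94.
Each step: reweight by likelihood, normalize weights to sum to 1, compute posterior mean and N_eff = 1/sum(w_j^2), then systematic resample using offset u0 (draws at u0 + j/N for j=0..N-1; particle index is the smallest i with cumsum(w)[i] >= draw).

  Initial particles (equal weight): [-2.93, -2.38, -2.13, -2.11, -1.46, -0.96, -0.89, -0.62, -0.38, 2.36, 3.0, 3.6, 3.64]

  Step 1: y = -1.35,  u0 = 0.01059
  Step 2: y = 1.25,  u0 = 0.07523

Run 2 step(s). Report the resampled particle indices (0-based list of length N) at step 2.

step 1: w=[0.0384, 0.0864, 0.1117, 0.1136, 0.1565, 0.1446, 0.1398, 0.1165, 0.0925, 0.0001, 0.0000, 0.0000, 0.0000]  mean=-1.3946  Neff=8.2388  idx=[0, 1, 2, 3, 3, 4, 4, 5, 5, 6, 6, 7, 8]
step 2: w=[0.0001, 0.0009, 0.0023, 0.0025, 0.0025, 0.0233, 0.0233, 0.0936, 0.0936, 0.1112, 0.1112, 0.2053, 0.3302]  mean=-0.7162  Neff=5.1401  idx=[7, 8, 8, 9, 10, 10, 11, 11, 12, 12, 12, 12, 12]

resampled_idx = [7, 8, 8, 9, 10, 10, 11, 11, 12, 12, 12, 12, 12]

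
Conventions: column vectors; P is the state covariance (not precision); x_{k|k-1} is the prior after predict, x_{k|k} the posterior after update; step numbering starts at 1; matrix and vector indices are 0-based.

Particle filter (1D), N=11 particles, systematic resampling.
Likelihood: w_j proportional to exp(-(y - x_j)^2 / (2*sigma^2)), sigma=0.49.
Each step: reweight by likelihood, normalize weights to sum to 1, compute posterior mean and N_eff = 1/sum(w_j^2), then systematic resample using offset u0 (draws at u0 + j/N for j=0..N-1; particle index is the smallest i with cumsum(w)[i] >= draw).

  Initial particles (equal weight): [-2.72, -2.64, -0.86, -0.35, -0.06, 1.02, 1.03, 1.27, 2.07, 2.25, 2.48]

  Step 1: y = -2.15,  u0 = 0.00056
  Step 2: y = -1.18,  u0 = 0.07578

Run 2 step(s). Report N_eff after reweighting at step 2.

step 1: w=[0.4430, 0.5286, 0.0272, 0.0010, 0.0001, 0.0000, 0.0000, 0.0000, 0.0000, 0.0000, 0.0000]  mean=-2.6244  Neff=2.0989  idx=[0, 0, 0, 0, 0, 1, 1, 1, 1, 1, 1]
step 2: w=[0.0672, 0.0672, 0.0672, 0.0672, 0.0672, 0.1107, 0.1107, 0.1107, 0.1107, 0.1107, 0.1107]  mean=-2.6669  Neff=10.4080  idx=[1, 2, 3, 5, 5, 6, 7, 8, 9, 10, 10]

N_eff = 10.4080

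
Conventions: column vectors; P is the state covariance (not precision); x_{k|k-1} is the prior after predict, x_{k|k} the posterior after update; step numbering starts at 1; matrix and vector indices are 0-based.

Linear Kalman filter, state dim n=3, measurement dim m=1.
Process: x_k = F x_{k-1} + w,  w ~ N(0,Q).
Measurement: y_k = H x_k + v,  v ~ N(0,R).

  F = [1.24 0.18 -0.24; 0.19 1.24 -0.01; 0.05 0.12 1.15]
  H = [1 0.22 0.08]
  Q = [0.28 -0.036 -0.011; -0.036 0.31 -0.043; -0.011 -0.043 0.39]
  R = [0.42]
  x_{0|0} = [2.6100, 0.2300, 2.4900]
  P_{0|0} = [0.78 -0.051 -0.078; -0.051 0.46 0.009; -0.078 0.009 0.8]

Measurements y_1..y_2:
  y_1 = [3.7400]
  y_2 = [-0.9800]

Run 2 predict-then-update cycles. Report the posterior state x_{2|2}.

x_post = [0.0631, 0.1263, 5.0677]

step 1: x^-=[2.6802, 0.7562, 3.0216]  P^-=[1.5632 0.1740 -0.2902; 0.1740 1.0216 0.0152; -0.2902 0.0152 1.4495]  S=[2.0726]  K=[0.7615; 0.1930; -0.0825]  nu=[0.6517]  x^+=[3.1765, 0.8820, 2.9678]  P^+=[0.3614 -0.1306 -0.1601; -0.1306 0.9444 0.0481; -0.1601 0.0481 1.4354]
step 2: x^-=[3.3853, 1.6675, 3.6777]  P^-=[0.9817 0.0530 -0.6027; 0.0530 1.7132 0.1071; -0.6027 0.1071 2.2961]  S=[1.4300]  K=[0.6610; 0.3066; -0.2766]  nu=[-5.0264]  x^+=[0.0631, 0.1263, 5.0677]  P^+=[0.3570 -0.2368 -0.3413; -0.2368 1.5787 0.2283; -0.3413 0.2283 2.1867]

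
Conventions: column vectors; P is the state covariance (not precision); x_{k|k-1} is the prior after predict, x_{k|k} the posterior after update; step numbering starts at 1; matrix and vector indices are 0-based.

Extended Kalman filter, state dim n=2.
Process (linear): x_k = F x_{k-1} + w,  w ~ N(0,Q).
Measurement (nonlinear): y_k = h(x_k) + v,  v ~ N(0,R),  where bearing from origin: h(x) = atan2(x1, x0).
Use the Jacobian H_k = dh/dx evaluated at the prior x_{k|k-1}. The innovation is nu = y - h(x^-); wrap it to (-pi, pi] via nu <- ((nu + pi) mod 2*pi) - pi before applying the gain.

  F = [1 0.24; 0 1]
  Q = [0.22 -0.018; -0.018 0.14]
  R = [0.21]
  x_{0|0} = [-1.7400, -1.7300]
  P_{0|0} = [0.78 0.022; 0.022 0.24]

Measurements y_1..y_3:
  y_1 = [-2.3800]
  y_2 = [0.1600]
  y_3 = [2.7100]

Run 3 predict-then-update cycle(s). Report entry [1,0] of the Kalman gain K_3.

step 1: x^-=[-2.1552, -1.7300]  P^-=[1.0244 0.0616; 0.0616 0.3800]  H_jac=[0.2265 -0.2822]  S=[0.2849]  K=[0.7533; -0.3273]  nu=[0.0852]  x^+=[-2.0910, -1.7579]  P^+=[0.8627 0.1319; 0.1319 0.3495]
step 2: x^-=[-2.5129, -1.7579]  P^-=[1.1661 0.1977; 0.1977 0.4895]  H_jac=[0.1869 -0.2672]  S=[0.2659]  K=[0.6209; -0.3528]  nu=[2.6912]  x^+=[-0.8419, -2.7073]  P^+=[1.0636 0.2560; 0.2560 0.4564]
step 3: x^-=[-1.4916, -2.7073]  P^-=[1.4327 0.3475; 0.3475 0.5964]  H_jac=[0.2834 -0.1561]  S=[0.3088]  K=[1.1389; 0.0174]  nu=[-1.4988]  x^+=[-3.1986, -2.7334]  P^+=[1.0322 0.3414; 0.3414 0.5963]

K[1,0] = 0.0174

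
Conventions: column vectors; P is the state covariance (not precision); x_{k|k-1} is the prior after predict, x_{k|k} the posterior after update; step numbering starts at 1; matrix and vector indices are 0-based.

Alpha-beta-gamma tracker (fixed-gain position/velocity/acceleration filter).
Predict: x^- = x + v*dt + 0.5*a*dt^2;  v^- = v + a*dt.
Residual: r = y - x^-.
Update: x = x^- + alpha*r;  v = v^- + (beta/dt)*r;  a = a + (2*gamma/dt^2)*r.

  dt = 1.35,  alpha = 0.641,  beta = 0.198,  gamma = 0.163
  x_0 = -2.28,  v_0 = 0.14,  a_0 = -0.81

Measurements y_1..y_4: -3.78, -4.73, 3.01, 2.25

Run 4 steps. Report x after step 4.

step 1: x_pred=-2.8291  r=-0.9509  x^+=-3.4386  v^+=-1.0930  a^+=-0.9801
step 2: x_pred=-5.8072  r=1.0772  x^+=-5.1167  v^+=-2.2581  a^+=-0.7874
step 3: x_pred=-8.8827  r=11.8927  x^+=-1.2595  v^+=-1.5768  a^+=1.3399
step 4: x_pred=-2.1672  r=4.4172  x^+=0.6642  v^+=0.8799  a^+=2.1300

x_post = 0.6642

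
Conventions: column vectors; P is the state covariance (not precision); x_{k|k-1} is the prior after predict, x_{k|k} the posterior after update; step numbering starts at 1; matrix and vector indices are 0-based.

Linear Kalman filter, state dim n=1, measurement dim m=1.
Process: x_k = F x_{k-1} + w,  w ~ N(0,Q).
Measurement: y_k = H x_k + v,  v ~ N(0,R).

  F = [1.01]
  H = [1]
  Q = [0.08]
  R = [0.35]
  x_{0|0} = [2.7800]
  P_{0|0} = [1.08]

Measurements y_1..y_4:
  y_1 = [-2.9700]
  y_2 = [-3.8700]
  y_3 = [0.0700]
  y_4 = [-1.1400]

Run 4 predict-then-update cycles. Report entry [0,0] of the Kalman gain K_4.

K[0,0] = 0.3988

step 1: x^-=[2.8078]  P^-=[1.1817]  S=[1.5317]  K=[0.7715]  nu=[-5.7778]  x^+=[-1.6498]  P^+=[0.2700]
step 2: x^-=[-1.6663]  P^-=[0.3555]  S=[0.7055]  K=[0.5039]  nu=[-2.2037]  x^+=[-2.7766]  P^+=[0.1764]
step 3: x^-=[-2.8044]  P^-=[0.2599]  S=[0.6099]  K=[0.4261]  nu=[2.8744]  x^+=[-1.5795]  P^+=[0.1491]
step 4: x^-=[-1.5953]  P^-=[0.2321]  S=[0.5821]  K=[0.3988]  nu=[0.4553]  x^+=[-1.4138]  P^+=[0.1396]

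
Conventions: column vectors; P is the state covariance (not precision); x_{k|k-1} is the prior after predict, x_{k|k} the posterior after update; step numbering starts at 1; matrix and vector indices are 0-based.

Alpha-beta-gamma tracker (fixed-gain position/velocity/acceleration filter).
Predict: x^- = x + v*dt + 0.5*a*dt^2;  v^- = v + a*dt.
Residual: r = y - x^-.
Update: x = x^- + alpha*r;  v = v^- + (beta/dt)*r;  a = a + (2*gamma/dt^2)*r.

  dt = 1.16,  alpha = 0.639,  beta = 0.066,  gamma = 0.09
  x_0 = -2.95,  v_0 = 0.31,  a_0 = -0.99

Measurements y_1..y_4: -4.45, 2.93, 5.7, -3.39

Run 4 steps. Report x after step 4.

step 1: x_pred=-3.2565  r=-1.1935  x^+=-4.0191  v^+=-0.9063  a^+=-1.1497
step 2: x_pred=-5.8439  r=8.7739  x^+=-0.2374  v^+=-1.7407  a^+=0.0240
step 3: x_pred=-2.2404  r=7.9404  x^+=2.8335  v^+=-1.2610  a^+=1.0862
step 4: x_pred=2.1015  r=-5.4915  x^+=-1.4076  v^+=-0.3135  a^+=0.3516

x_post = -1.4076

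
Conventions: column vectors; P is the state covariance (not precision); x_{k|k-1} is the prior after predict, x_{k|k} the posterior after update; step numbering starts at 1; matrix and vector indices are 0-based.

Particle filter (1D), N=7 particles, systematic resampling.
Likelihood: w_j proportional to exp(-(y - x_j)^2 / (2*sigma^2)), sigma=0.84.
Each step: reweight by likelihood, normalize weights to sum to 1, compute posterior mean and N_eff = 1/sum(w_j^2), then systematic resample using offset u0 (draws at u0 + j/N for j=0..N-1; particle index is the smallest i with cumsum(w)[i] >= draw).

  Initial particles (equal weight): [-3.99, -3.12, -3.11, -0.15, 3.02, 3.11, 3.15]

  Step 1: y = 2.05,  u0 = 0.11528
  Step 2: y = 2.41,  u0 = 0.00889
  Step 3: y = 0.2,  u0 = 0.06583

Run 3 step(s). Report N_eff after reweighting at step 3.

N_eff = 6.7104

step 1: w=[0.0000, 0.0000, 0.0000, 0.0228, 0.3613, 0.3174, 0.2985]  mean=3.0151  Neff=3.1162  idx=[4, 4, 5, 5, 5, 6, 6]
step 2: w=[0.1532, 0.1532, 0.1410, 0.1410, 0.1410, 0.1353, 0.1353]  mean=3.0932  Neff=6.9834  idx=[0, 0, 1, 2, 3, 4, 6]
step 3: w=[0.1764, 0.1764, 0.1764, 0.1224, 0.1224, 0.1224, 0.1037]  mean=3.0665  Neff=6.7104  idx=[0, 1, 1, 2, 3, 5, 6]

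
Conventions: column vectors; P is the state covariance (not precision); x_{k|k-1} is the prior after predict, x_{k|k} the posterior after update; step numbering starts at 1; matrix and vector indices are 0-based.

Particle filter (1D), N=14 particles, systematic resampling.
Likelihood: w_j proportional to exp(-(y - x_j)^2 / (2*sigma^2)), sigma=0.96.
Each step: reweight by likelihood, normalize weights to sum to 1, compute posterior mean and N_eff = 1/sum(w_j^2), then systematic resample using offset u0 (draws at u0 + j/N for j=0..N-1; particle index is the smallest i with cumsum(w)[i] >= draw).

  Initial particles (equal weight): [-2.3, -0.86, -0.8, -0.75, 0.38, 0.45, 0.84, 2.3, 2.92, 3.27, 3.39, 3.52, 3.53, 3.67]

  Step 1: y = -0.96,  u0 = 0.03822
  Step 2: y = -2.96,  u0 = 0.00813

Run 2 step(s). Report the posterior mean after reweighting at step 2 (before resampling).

post_mean = -1.5389

step 1: w=[0.0893, 0.2352, 0.2332, 0.2309, 0.0893, 0.0804, 0.0408, 0.0007, 0.0001, 0.0000, 0.0000, 0.0000, 0.0000, 0.0000]  mean=-0.6610  Neff=5.3438  idx=[0, 1, 1, 1, 1, 2, 2, 2, 3, 3, 3, 4, 5, 6]
step 2: w=[0.4903, 0.0568, 0.0568, 0.0568, 0.0568, 0.0494, 0.0494, 0.0494, 0.0439, 0.0439, 0.0439, 0.0015, 0.0011, 0.0002]  mean=-1.5389  Neff=3.7543  idx=[0, 0, 0, 0, 0, 0, 0, 1, 2, 3, 5, 6, 7, 9]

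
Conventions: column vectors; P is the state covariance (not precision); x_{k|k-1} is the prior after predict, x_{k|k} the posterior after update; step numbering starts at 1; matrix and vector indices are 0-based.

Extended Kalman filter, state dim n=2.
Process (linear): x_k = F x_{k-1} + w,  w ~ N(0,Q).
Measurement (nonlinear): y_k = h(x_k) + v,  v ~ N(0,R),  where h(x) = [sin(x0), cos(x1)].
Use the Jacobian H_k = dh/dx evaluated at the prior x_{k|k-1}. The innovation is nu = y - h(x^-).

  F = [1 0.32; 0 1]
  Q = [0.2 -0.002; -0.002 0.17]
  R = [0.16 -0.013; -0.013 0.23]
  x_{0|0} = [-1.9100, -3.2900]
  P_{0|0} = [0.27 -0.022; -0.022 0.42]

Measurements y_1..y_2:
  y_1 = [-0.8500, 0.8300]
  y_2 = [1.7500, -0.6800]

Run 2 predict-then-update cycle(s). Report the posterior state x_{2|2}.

step 1: x^-=[-2.9628, -3.2900]  P^-=[0.4989 0.1104; 0.1104 0.5900]  H_jac=[-0.9841 0.0000; 0.0000 -0.1479]  S=[0.6431 0.0031; 0.0031 0.2429]  K=[-0.7631 -0.0576; -0.1672 -0.3570]  nu=[-0.6722, 1.8190]  x^+=[-2.5546, -3.8271]  P^+=[0.1233 0.0225; 0.0225 0.5407]
step 2: x^-=[-3.7793, -3.8271]  P^-=[0.3931 0.1935; 0.1935 0.7107]  H_jac=[-0.8035 0.0000; 0.0000 -0.6330]  S=[0.4138 0.0854; 0.0854 0.5148]  K=[-0.7395 -0.1152; -0.2023 -0.8404]  nu=[1.1547, 0.0941]  x^+=[-4.6440, -4.1397]  P^+=[0.1454 0.0267; 0.0267 0.3012]

x_post = [-4.6440, -4.1397]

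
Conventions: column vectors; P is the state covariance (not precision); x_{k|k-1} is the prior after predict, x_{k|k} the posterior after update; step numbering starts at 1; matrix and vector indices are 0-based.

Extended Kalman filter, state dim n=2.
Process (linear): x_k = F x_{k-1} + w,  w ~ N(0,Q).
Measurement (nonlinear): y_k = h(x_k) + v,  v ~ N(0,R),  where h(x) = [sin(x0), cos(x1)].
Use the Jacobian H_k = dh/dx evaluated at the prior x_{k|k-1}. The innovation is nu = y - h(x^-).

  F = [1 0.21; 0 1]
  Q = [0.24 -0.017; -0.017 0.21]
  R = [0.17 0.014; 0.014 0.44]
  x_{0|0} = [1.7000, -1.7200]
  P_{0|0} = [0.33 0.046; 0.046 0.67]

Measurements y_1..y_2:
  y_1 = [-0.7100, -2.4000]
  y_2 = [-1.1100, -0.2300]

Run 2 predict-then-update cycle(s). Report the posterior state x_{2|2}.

step 1: x^-=[1.3388, -1.7200]  P^-=[0.6189 0.1697; 0.1697 0.8800]  H_jac=[0.2299 0.0000; 0.0000 0.9889]  S=[0.2027 0.0526; 0.0526 1.3006]  K=[0.6755 0.1017; 0.0191 0.6683]  nu=[-1.6832, -2.2513]  x^+=[-0.0273, -3.2568]  P^+=[0.5057 0.0548; 0.0548 0.2976]
step 2: x^-=[-0.7112, -3.2568]  P^-=[0.7818 0.1003; 0.1003 0.5076]  H_jac=[0.7576 0.0000; 0.0000 -0.1150]  S=[0.6187 0.0053; 0.0053 0.4467]  K=[0.9576 -0.0371; 0.1240 -0.1321]  nu=[-0.4572, 0.7634]  x^+=[-1.1774, -3.4144]  P^+=[0.2142 0.0254; 0.0254 0.4905]

x_post = [-1.1774, -3.4144]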